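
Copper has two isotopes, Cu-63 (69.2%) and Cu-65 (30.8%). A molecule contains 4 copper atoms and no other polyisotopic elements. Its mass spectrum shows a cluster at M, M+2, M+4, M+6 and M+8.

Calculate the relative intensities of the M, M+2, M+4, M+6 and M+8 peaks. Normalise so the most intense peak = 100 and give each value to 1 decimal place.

Each Cu atom is independently Cu-63 (p = 0.692) or Cu-65 (q = 0.308); the cluster is the binomial expansion (p + q)^4.
P(M) = 0.692^4 = 0.229311
P(M+2) = 4 × 0.692^3 × 0.308^1 = 0.408253
P(M+4) = 6 × 0.692^2 × 0.308^2 = 0.272562
P(M+6) = 4 × 0.692^1 × 0.308^3 = 0.080876
P(M+8) = 0.308^4 = 0.008999
The M+2 peak is largest (0.408253); scaling to 100 gives 56.2 : 100.0 : 66.8 : 19.8 : 2.2.

56.2 : 100.0 : 66.8 : 19.8 : 2.2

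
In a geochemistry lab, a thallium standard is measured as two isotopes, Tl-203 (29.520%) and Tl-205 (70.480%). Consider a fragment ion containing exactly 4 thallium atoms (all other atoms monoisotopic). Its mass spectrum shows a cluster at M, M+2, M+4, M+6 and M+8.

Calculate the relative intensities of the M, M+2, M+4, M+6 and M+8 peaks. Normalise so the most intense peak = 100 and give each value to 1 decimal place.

Each Tl atom is independently Tl-203 (p = 0.29520) or Tl-205 (q = 0.70480); the cluster is the binomial expansion (p + q)^4.
P(M) = 0.29520^4 = 0.007594
P(M+2) = 4 × 0.29520^3 × 0.70480^1 = 0.072523
P(M+4) = 6 × 0.29520^2 × 0.70480^2 = 0.259726
P(M+6) = 4 × 0.29520^1 × 0.70480^3 = 0.413403
P(M+8) = 0.70480^4 = 0.246754
The M+6 peak is largest (0.413403); scaling to 100 gives 1.8 : 17.5 : 62.8 : 100.0 : 59.7.

1.8 : 17.5 : 62.8 : 100.0 : 59.7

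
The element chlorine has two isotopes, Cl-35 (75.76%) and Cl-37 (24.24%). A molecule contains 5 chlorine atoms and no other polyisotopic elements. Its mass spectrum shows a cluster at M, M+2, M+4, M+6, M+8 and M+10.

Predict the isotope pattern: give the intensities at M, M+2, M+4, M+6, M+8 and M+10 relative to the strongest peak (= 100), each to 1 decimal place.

Each Cl atom is independently Cl-35 (p = 0.7576) or Cl-37 (q = 0.2424); the cluster is the binomial expansion (p + q)^5.
P(M) = 0.7576^5 = 0.249574
P(M+2) = 5 × 0.7576^4 × 0.2424^1 = 0.399266
P(M+4) = 10 × 0.7576^3 × 0.2424^2 = 0.255497
P(M+6) = 10 × 0.7576^2 × 0.2424^3 = 0.081748
P(M+8) = 5 × 0.7576^1 × 0.2424^4 = 0.013078
P(M+10) = 0.2424^5 = 0.000837
The M+2 peak is largest (0.399266); scaling to 100 gives 62.5 : 100.0 : 64.0 : 20.5 : 3.3 : 0.2.

62.5 : 100.0 : 64.0 : 20.5 : 3.3 : 0.2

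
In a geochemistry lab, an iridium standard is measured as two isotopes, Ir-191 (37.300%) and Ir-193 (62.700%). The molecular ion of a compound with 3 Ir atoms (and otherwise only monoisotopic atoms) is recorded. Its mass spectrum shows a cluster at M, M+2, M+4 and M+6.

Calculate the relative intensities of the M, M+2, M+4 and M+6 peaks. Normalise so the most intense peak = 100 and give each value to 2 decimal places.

11.80 : 59.49 : 100.00 : 56.03

Expanding (0.37300 + 0.62700)^3:
P(M) = 0.37300^3 = 0.051895
P(M+2) = 3 × 0.37300^2 × 0.62700^1 = 0.261702
P(M+4) = 3 × 0.37300^1 × 0.62700^2 = 0.439911
P(M+6) = 0.62700^3 = 0.246492
The M+4 peak is largest (0.439911); scaling to 100 gives 11.80 : 59.49 : 100.00 : 56.03.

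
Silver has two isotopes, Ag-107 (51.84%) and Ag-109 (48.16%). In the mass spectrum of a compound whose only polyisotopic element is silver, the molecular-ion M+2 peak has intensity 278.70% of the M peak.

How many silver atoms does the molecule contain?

The M+2/M ratio from n Ag atoms is n · q/p = n · 0.4816/0.5184.
n = 2.7870 × 0.5184/0.4816 = 3.00 ≈ 3

3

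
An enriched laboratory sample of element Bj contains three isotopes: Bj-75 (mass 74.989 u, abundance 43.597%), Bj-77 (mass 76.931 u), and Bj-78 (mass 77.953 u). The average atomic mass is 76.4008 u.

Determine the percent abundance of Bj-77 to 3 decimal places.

25.439%

The remaining 56.403% is split between Bj-77 (fraction x) and Bj-78 (fraction 0.56403 − x).
Substituting: 76.931x + 77.953(0.56403 − x) = 43.70784567
(76.931 − 77.953)x = -0.25998492  ⇒  x = 0.25439, y = 0.30964
Bj-77: 25.439%, Bj-78: 30.964%.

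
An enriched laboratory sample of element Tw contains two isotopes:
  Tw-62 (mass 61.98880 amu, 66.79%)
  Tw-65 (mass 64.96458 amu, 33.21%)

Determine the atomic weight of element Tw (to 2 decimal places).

Ar = Σ fᵢ·mᵢ = 0.6679 × 61.98880 + 0.3321 × 64.96458
= 41.402320 + 21.574737 = 62.977057 amu

62.98 amu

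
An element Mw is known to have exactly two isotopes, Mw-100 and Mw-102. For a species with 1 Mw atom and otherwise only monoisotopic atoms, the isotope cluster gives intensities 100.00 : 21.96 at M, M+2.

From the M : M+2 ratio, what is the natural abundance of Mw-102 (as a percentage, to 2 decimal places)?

18.01%

Let p = fractional abundance of Mw-100. I(M+2)/I(M) = [C(1,1)·p^0·(1−p)] / p^1 = 1·(1−p)/p = 21.96/100.00 = 0.2196
(1−p)/p = 0.2196/1 = 0.2196  ⇒  p = 1/(1 + 0.2196) = 0.8199
Mw-100: 81.99%, Mw-102: 18.01%.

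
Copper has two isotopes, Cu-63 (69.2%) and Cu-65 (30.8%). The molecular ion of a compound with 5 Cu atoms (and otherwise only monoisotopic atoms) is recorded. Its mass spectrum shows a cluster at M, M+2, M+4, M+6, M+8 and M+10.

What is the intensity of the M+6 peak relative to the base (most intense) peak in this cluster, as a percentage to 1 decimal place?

(0.692 + 0.308)^5 gives M 0.1587, M+2 0.3531, M+4 0.3144, M+6 0.1399, M+8 0.0311, M+10 0.0028; the largest is M+2.
P(M+2) = C(5,1) × 0.692^4 × 0.308^1 = 5 × 0.22931073 × 0.3080 = 0.353139 (base)
P(M+6) = C(5,3) × 0.692^2 × 0.308^3 = 10 × 0.478864 × 0.02921811 = 0.139915
Relative intensity = 0.139915 / 0.353139 × 100 = 39.6

39.6%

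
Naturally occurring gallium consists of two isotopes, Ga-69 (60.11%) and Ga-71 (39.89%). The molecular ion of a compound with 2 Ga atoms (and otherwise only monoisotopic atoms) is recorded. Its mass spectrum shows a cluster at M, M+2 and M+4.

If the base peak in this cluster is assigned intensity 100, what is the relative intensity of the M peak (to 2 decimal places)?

Binomial terms of (0.6011 + 0.3989)^2: M 0.3613, M+2 0.4796, M+4 0.1591 → M+2 is the base peak.
P(M+2) = C(2,1) × 0.6011^1 × 0.3989^1 = 2 × 0.6011 × 0.3989 = 0.479558 (base)
P(M) = C(2,0) × 0.6011^2 × 0.3989^0 = 1 × 0.36132121 × 1.0000 = 0.361321
Relative intensity = 0.361321 / 0.479558 × 100 = 75.34

75.34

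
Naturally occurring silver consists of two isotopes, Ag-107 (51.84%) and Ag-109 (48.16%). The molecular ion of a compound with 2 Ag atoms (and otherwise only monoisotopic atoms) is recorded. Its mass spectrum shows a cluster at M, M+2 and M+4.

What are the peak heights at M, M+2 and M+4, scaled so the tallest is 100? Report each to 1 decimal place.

Each Ag atom is independently Ag-107 (p = 0.5184) or Ag-109 (q = 0.4816); the cluster is the binomial expansion (p + q)^2.
P(M) = 0.5184^2 = 0.268739
P(M+2) = 2 × 0.5184^1 × 0.4816^1 = 0.499323
P(M+4) = 0.4816^2 = 0.231939
The M+2 peak is largest (0.499323); scaling to 100 gives 53.8 : 100.0 : 46.5.

53.8 : 100.0 : 46.5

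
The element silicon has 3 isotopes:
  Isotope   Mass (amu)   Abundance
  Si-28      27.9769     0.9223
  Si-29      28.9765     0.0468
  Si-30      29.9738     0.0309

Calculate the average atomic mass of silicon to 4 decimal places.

Average mass = Σ (abundance × isotope mass) = 0.9223 × 27.9769 + 0.0468 × 28.9765 + 0.0309 × 29.9738
= 25.80309 + 1.35610 + 0.92619 = 28.08538 amu

28.0854 amu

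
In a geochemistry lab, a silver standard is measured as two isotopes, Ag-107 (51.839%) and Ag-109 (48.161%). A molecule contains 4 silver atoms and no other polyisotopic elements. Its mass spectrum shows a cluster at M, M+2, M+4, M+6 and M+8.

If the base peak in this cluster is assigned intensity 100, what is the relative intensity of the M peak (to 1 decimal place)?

19.3

Binomial terms of (0.51839 + 0.48161)^4: M 0.0722, M+2 0.2684, M+4 0.3740, M+6 0.2316, M+8 0.0538 → M+4 is the base peak.
P(M+4) = C(4,2) × 0.51839^2 × 0.48161^2 = 6 × 0.26872819 × 0.23194819 = 0.373986 (base)
P(M) = C(4,0) × 0.51839^4 × 0.48161^0 = 1 × 0.07221484 × 1.0000 = 0.072215
Relative intensity = 0.072215 / 0.373986 × 100 = 19.3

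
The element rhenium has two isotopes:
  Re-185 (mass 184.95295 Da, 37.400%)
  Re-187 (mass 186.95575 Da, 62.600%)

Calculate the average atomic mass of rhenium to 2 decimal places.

186.21 Da

Weight each isotope mass by its fractional abundance: 0.37400 × 184.95295 + 0.62600 × 186.95575
= 69.172403 + 117.034300 = 186.206703 Da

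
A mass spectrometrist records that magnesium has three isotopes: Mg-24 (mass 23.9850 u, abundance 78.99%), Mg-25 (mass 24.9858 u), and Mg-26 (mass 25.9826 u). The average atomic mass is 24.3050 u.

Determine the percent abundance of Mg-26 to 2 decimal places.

The remaining 21.01% is split between Mg-25 (fraction x) and Mg-26 (fraction 0.2101 − x).
Substituting: 24.9858x + 25.9826(0.2101 − x) = 5.3592485
(24.9858 − 25.9826)x = -0.09969576  ⇒  x = 0.10002, y = 0.11008
Mg-25: 10.00%, Mg-26: 11.01%.

11.01%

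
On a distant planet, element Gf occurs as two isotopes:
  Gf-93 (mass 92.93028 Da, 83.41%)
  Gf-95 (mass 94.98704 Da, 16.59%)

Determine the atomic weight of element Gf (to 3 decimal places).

Ar = Σ fᵢ·mᵢ = 0.8341 × 92.93028 + 0.1659 × 94.98704
= 77.513147 + 15.758350 = 93.271497 Da

93.271 Da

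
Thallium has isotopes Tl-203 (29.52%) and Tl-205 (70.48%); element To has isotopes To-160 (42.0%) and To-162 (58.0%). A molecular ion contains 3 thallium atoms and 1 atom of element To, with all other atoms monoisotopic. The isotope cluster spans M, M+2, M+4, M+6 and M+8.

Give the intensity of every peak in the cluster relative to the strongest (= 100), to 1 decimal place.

Thallium pattern (n=3): 0.02572463 : 0.18425524 : 0.43991564 : 0.35010449
Element To pattern (n=1): 0.4200 : 0.5800
Convolve the two distributions (both contribute in 2-u steps):
  M: 0.02572463×0.4200 = 0.010804
  M+2: 0.02572463×0.5800 + 0.18425524×0.4200 = 0.092307
  M+4: 0.18425524×0.5800 + 0.43991564×0.4200 = 0.291633
  M+6: 0.43991564×0.5800 + 0.35010449×0.4200 = 0.402195
  M+8: 0.35010449×0.5800 = 0.203061
Scale to base peak (0.402195) = 100: 2.7 : 23.0 : 72.5 : 100.0 : 50.5

2.7 : 23.0 : 72.5 : 100.0 : 50.5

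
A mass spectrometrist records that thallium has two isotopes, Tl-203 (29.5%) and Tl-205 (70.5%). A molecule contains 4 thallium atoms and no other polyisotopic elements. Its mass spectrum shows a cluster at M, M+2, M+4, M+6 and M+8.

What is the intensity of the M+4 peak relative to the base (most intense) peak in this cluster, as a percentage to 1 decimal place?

62.8%

Binomial terms of (0.295 + 0.705)^4: M 0.0076, M+2 0.0724, M+4 0.2595, M+6 0.4135, M+8 0.2470 → M+6 is the base peak.
P(M+6) = C(4,3) × 0.295^1 × 0.705^3 = 4 × 0.2950 × 0.35040263 = 0.413475 (base)
P(M+4) = C(4,2) × 0.295^2 × 0.705^2 = 6 × 0.087025 × 0.497025 = 0.259522
Relative intensity = 0.259522 / 0.413475 × 100 = 62.8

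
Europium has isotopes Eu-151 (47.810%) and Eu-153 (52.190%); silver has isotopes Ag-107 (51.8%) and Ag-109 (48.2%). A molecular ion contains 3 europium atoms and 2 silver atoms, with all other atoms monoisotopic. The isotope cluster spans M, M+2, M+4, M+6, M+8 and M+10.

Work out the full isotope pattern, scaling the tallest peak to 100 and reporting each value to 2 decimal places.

Europium pattern (n=3): 0.10928391 : 0.3578871 : 0.39067407 : 0.14215492
Silver pattern (n=2): 0.268324 : 0.499352 : 0.232324
Convolve the two distributions (both contribute in 2-u steps):
  M: 0.10928391×0.268324 = 0.029323
  M+2: 0.10928391×0.499352 + 0.3578871×0.268324 = 0.150601
  M+4: 0.10928391×0.232324 + 0.3578871×0.499352 + 0.39067407×0.268324 = 0.308928
  M+6: 0.3578871×0.232324 + 0.39067407×0.499352 + 0.14215492×0.268324 = 0.316373
  M+8: 0.39067407×0.232324 + 0.14215492×0.499352 = 0.161748
  M+10: 0.14215492×0.232324 = 0.033026
Scale to base peak (0.316373) = 100: 9.27 : 47.60 : 97.65 : 100.00 : 51.13 : 10.44

9.27 : 47.60 : 97.65 : 100.00 : 51.13 : 10.44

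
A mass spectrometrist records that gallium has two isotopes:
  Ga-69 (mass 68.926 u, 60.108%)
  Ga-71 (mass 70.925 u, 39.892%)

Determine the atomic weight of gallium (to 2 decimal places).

69.72 u

Weight each isotope mass by its fractional abundance: 0.60108 × 68.926 + 0.39892 × 70.925
= 41.4300 + 28.2934 = 69.7234 u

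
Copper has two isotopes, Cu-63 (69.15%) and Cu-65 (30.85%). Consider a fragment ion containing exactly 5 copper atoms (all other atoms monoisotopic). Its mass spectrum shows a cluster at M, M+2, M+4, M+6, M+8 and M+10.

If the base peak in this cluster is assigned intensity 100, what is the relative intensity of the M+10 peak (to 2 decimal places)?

Binomial terms of (0.6915 + 0.3085)^5: M 0.1581, M+2 0.3527, M+4 0.3147, M+6 0.1404, M+8 0.0313, M+10 0.0028 → M+2 is the base peak.
P(M+2) = C(5,1) × 0.6915^4 × 0.3085^1 = 5 × 0.2286487 × 0.3085 = 0.352691 (base)
P(M+10) = C(5,5) × 0.6915^0 × 0.3085^5 = 1 × 1.0000 × 0.00279432 = 0.002794
Relative intensity = 0.002794 / 0.352691 × 100 = 0.79

0.79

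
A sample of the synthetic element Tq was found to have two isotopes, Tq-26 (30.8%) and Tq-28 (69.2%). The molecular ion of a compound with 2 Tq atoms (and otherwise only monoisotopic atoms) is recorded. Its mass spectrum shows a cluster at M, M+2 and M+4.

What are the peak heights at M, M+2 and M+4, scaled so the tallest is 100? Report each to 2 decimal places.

19.81 : 89.02 : 100.00

Each Tq atom is independently Tq-26 (p = 0.308) or Tq-28 (q = 0.692); the cluster is the binomial expansion (p + q)^2.
P(M) = 0.308^2 = 0.094864
P(M+2) = 2 × 0.308^1 × 0.692^1 = 0.426272
P(M+4) = 0.692^2 = 0.478864
The M+4 peak is largest (0.478864); scaling to 100 gives 19.81 : 89.02 : 100.00.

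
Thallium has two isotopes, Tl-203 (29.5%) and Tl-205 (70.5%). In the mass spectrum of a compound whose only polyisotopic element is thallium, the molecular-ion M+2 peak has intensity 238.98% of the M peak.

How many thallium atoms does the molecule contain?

1

With n Tl atoms, P(M+2)/P(M) = C(n,1)·p^(n−1)q / p^n = n·q/p = n · 0.705/0.295.
n = 2.3898 × 0.295/0.705 = 1.00 ≈ 1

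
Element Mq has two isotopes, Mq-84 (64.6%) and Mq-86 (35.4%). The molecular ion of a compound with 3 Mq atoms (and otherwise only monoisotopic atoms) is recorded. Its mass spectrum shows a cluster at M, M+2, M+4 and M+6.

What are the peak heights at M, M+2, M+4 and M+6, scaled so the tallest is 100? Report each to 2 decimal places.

60.83 : 100.00 : 54.80 : 10.01

Expanding (0.646 + 0.354)^3:
P(M) = 0.646^3 = 0.269586
P(M+2) = 3 × 0.646^2 × 0.354^1 = 0.443190
P(M+4) = 3 × 0.646^1 × 0.354^2 = 0.242862
P(M+6) = 0.354^3 = 0.044362
The M+2 peak is largest (0.443190); scaling to 100 gives 60.83 : 100.00 : 54.80 : 10.01.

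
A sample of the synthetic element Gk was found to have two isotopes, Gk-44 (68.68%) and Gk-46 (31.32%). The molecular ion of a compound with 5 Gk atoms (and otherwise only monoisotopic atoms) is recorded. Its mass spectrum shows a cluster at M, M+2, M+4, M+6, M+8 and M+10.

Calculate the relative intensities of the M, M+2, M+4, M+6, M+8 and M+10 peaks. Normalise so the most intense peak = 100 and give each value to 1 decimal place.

43.9 : 100.0 : 91.2 : 41.6 : 9.5 : 0.9

Each Gk atom is independently Gk-44 (p = 0.6868) or Gk-46 (q = 0.3132); the cluster is the binomial expansion (p + q)^5.
P(M) = 0.6868^5 = 0.152810
P(M+2) = 5 × 0.6868^4 × 0.3132^1 = 0.348428
P(M+4) = 10 × 0.6868^3 × 0.3132^2 = 0.317786
P(M+6) = 10 × 0.6868^2 × 0.3132^3 = 0.144919
P(M+8) = 5 × 0.6868^1 × 0.3132^4 = 0.033044
P(M+10) = 0.3132^5 = 0.003014
The M+2 peak is largest (0.348428); scaling to 100 gives 43.9 : 100.0 : 91.2 : 41.6 : 9.5 : 0.9.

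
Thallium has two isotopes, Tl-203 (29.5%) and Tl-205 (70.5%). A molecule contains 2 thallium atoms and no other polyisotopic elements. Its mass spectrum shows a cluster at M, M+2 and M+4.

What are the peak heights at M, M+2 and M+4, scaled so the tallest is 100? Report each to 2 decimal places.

The 2 Tl atoms are independent, so intensities follow the terms of (0.295 + 0.705)^2.
P(M) = 0.295^2 = 0.087025
P(M+2) = 2 × 0.295^1 × 0.705^1 = 0.415950
P(M+4) = 0.705^2 = 0.497025
The M+4 peak is largest (0.497025); scaling to 100 gives 17.51 : 83.69 : 100.00.

17.51 : 83.69 : 100.00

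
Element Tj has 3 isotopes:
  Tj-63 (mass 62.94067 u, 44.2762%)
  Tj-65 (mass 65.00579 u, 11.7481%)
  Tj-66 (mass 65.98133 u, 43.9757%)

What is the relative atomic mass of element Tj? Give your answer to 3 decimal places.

64.520 u

Average mass = Σ (abundance × isotope mass) = 0.442762 × 62.94067 + 0.117481 × 65.00579 + 0.439757 × 65.98133
= 27.867737 + 7.636945 + 29.015752 = 64.520434 u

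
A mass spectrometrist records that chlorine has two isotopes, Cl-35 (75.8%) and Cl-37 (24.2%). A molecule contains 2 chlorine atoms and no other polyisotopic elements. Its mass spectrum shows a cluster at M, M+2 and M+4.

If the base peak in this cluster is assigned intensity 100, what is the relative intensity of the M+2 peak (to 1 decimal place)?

63.9

Term probabilities: M 0.5746, M+2 0.3669, M+4 0.0586. Base peak = M.
P(M) = C(2,0) × 0.758^2 × 0.242^0 = 1 × 0.574564 × 1.0000 = 0.574564 (base)
P(M+2) = C(2,1) × 0.758^1 × 0.242^1 = 2 × 0.7580 × 0.2420 = 0.366872
Relative intensity = 0.366872 / 0.574564 × 100 = 63.9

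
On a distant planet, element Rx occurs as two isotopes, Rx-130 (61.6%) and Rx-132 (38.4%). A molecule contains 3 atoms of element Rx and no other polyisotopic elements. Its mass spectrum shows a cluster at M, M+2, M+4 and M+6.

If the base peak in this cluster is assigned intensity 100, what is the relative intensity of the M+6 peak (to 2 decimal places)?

Binomial terms of (0.616 + 0.384)^3: M 0.2337, M+2 0.4371, M+4 0.2725, M+6 0.0566 → M+2 is the base peak.
P(M+2) = C(3,1) × 0.616^2 × 0.384^1 = 3 × 0.379456 × 0.3840 = 0.437133 (base)
P(M+6) = C(3,3) × 0.616^0 × 0.384^3 = 1 × 1.0000 × 0.0566231 = 0.056623
Relative intensity = 0.056623 / 0.437133 × 100 = 12.95

12.95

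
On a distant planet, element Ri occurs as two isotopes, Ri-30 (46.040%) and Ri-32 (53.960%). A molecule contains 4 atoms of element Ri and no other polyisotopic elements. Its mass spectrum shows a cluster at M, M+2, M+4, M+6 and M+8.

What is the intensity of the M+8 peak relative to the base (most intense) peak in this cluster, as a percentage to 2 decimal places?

(0.46040 + 0.53960)^4 gives M 0.0449, M+2 0.2106, M+4 0.3703, M+6 0.2893, M+8 0.0848; the largest is M+4.
P(M+4) = C(4,2) × 0.46040^2 × 0.53960^2 = 6 × 0.21196816 × 0.29116816 = 0.370310 (base)
P(M+8) = C(4,4) × 0.46040^0 × 0.53960^4 = 1 × 1.0000 × 0.0847789 = 0.084779
Relative intensity = 0.084779 / 0.370310 × 100 = 22.89

22.89%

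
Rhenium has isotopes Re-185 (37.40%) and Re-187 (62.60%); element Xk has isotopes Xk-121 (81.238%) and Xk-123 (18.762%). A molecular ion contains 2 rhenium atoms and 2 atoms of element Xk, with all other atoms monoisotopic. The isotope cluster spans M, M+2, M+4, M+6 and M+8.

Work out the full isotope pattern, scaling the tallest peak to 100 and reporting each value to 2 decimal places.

22.72 : 86.56 : 100.00 : 33.46 : 3.40

Rhenium pattern (n=2): 0.139876 : 0.468248 : 0.391876
Element Xk pattern (n=2): 0.65996126 : 0.30483747 : 0.03520126
Convolve the two distributions (both contribute in 2-u steps):
  M: 0.139876×0.65996126 = 0.092313
  M+2: 0.139876×0.30483747 + 0.468248×0.65996126 = 0.351665
  M+4: 0.139876×0.03520126 + 0.468248×0.30483747 + 0.391876×0.65996126 = 0.406286
  M+6: 0.468248×0.03520126 + 0.391876×0.30483747 = 0.135941
  M+8: 0.391876×0.03520126 = 0.013795
Scale to base peak (0.406286) = 100: 22.72 : 86.56 : 100.00 : 33.46 : 3.40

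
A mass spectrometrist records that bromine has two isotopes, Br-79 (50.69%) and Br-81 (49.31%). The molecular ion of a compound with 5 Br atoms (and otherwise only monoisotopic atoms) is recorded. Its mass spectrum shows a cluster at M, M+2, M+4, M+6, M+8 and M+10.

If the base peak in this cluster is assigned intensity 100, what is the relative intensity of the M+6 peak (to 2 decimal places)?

(0.5069 + 0.4931)^5 gives M 0.0335, M+2 0.1628, M+4 0.3167, M+6 0.3081, M+8 0.1498, M+10 0.0292; the largest is M+4.
P(M+4) = C(5,2) × 0.5069^3 × 0.4931^2 = 10 × 0.13024674 × 0.24314761 = 0.316692 (base)
P(M+6) = C(5,3) × 0.5069^2 × 0.4931^3 = 10 × 0.25694761 × 0.11989609 = 0.308070
Relative intensity = 0.308070 / 0.316692 × 100 = 97.28

97.28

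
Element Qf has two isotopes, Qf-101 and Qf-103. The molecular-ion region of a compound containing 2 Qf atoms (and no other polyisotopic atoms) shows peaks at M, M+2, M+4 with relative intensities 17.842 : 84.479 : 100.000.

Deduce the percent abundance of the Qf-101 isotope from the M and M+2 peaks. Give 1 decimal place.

Write p for the Qf-101 fraction. I(M+2)/I(M) = [C(2,1)·p^1·(1−p)] / p^2 = 2·(1−p)/p = 84.479/17.842 = 4.7348
(1−p)/p = 4.7348/2 = 2.3674  ⇒  p = 1/(1 + 2.3674) = 0.2970
Qf-101: 29.7%, Qf-103: 70.3%.

29.7%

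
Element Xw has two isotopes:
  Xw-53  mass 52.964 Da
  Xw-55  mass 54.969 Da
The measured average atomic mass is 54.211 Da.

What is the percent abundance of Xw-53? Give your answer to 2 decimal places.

37.81%

With x = fraction of Xw-53 (so Xw-55 is 1 − x):
52.964·x + 54.969·(1 − x) = 54.211
(52.964 − 54.969)·x = 54.211 − 54.969
x = -0.758 / -2.005 = 0.37805 → 37.81% Xw-53, 62.19% Xw-55.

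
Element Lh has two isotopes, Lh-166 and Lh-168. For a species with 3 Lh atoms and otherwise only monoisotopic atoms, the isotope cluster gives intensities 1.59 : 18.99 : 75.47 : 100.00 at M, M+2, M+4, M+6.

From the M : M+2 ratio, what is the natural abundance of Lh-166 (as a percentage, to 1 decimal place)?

20.1%

If p is the fraction of Lh that is Lh-166, then I(M+2)/I(M) = [C(3,1)·p^2·(1−p)] / p^3 = 3·(1−p)/p = 18.99/1.59 = 11.9434
(1−p)/p = 11.9434/3 = 3.9811  ⇒  p = 1/(1 + 3.9811) = 0.2008
Lh-166: 20.1%, Lh-168: 79.9%.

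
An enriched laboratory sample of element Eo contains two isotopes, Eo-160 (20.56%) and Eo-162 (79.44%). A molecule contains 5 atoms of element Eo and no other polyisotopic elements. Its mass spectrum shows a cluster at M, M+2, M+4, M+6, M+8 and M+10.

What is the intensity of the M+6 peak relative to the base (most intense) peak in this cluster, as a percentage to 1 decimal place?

51.8%

Binomial terms of (0.2056 + 0.7944)^5: M 0.0004, M+2 0.0071, M+4 0.0548, M+6 0.2119, M+8 0.4094, M+10 0.3164 → M+8 is the base peak.
P(M+8) = C(5,4) × 0.2056^1 × 0.7944^4 = 5 × 0.2056 × 0.39825106 = 0.409402 (base)
P(M+6) = C(5,3) × 0.2056^2 × 0.7944^3 = 10 × 0.04227136 × 0.50132309 = 0.211916
Relative intensity = 0.211916 / 0.409402 × 100 = 51.8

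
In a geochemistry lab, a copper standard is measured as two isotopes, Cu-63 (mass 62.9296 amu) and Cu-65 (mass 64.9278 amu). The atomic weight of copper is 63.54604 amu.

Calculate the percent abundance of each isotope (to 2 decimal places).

Writing the weighted mean with unknown fraction x of Cu-63:
62.9296·x + 64.9278·(1 − x) = 63.54604
(62.9296 − 64.9278)·x = 63.54604 − 64.9278
x = -1.38176 / -1.9982 = 0.69150 → 69.15% Cu-63, 30.85% Cu-65.

Cu-63: 69.15%, Cu-65: 30.85%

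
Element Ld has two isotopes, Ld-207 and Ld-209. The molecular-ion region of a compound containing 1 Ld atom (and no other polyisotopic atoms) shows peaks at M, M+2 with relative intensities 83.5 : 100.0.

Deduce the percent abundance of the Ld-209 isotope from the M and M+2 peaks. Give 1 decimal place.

Write p for the Ld-207 fraction. I(M+2)/I(M) = [C(1,1)·p^0·(1−p)] / p^1 = 1·(1−p)/p = 100.0/83.5 = 1.1976
(1−p)/p = 1.1976/1 = 1.1976  ⇒  p = 1/(1 + 1.1976) = 0.4550
Ld-207: 45.5%, Ld-209: 54.5%.

54.5%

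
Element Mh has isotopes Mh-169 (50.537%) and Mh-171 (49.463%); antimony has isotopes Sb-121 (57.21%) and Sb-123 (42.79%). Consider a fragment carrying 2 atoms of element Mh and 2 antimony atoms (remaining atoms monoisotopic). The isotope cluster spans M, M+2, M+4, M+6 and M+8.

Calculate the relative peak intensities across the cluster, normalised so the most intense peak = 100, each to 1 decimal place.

Element Mh pattern (n=2): 0.25539884 : 0.49994233 : 0.24465884
Antimony pattern (n=2): 0.32729841 : 0.48960318 : 0.18309841
Convolve the two distributions (both contribute in 2-u steps):
  M: 0.25539884×0.32729841 = 0.083592
  M+2: 0.25539884×0.48960318 + 0.49994233×0.32729841 = 0.288674
  M+4: 0.25539884×0.18309841 + 0.49994233×0.48960318 + 0.24465884×0.32729841 = 0.371613
  M+6: 0.49994233×0.18309841 + 0.24465884×0.48960318 = 0.211324
  M+8: 0.24465884×0.18309841 = 0.044797
Scale to base peak (0.371613) = 100: 22.5 : 77.7 : 100.0 : 56.9 : 12.1

22.5 : 77.7 : 100.0 : 56.9 : 12.1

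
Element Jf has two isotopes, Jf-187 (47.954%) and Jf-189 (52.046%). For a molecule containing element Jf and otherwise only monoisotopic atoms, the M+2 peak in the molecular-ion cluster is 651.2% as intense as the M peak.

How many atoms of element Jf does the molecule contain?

For n independent Jf atoms, I(M+2)/I(M) = n · (abundance Jf-189) / (abundance Jf-187) = n · 0.52046/0.47954.
n = 6.512 × 0.47954/0.52046 = 6.00 ≈ 6

6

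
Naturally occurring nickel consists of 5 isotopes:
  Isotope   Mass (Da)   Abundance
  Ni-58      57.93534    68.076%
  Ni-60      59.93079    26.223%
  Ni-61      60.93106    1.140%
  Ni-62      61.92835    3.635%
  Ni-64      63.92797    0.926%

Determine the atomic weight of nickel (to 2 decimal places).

58.69 Da

Ar = Σ fᵢ·mᵢ = 0.68076 × 57.93534 + 0.26223 × 59.93079 + 0.01140 × 60.93106 + 0.03635 × 61.92835 + 0.00926 × 63.92797
= 39.440062 + 15.715651 + 0.694614 + 2.251096 + 0.591973 = 58.693396 Da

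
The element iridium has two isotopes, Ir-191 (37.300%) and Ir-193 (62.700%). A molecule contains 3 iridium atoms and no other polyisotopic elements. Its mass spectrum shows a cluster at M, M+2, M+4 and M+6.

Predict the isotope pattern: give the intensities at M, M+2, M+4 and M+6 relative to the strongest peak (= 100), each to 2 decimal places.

11.80 : 59.49 : 100.00 : 56.03

Expanding (0.37300 + 0.62700)^3:
P(M) = 0.37300^3 = 0.051895
P(M+2) = 3 × 0.37300^2 × 0.62700^1 = 0.261702
P(M+4) = 3 × 0.37300^1 × 0.62700^2 = 0.439911
P(M+6) = 0.62700^3 = 0.246492
The M+4 peak is largest (0.439911); scaling to 100 gives 11.80 : 59.49 : 100.00 : 56.03.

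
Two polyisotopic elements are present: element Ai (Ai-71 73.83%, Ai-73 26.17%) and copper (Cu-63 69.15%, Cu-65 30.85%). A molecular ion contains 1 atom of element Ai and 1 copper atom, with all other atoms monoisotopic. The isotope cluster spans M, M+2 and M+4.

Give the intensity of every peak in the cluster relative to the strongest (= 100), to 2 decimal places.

100.00 : 80.06 : 15.81

Element Ai pattern (n=1): 0.7383 : 0.2617
Copper pattern (n=1): 0.6915 : 0.3085
Convolve the two distributions (both contribute in 2-u steps):
  M: 0.7383×0.6915 = 0.510534
  M+2: 0.7383×0.3085 + 0.2617×0.6915 = 0.408731
  M+4: 0.2617×0.3085 = 0.080734
Scale to base peak (0.510534) = 100: 100.00 : 80.06 : 15.81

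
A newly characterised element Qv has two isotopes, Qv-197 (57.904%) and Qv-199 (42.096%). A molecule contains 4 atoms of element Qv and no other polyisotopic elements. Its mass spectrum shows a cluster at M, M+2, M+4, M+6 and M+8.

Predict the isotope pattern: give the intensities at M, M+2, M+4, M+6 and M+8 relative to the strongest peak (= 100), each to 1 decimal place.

31.5 : 91.7 : 100.0 : 48.5 : 8.8

Expanding (0.57904 + 0.42096)^4:
P(M) = 0.57904^4 = 0.112418
P(M+2) = 4 × 0.57904^3 × 0.42096^1 = 0.326909
P(M+4) = 6 × 0.57904^2 × 0.42096^2 = 0.356492
P(M+6) = 4 × 0.57904^1 × 0.42096^3 = 0.172779
P(M+8) = 0.42096^4 = 0.031402
The M+4 peak is largest (0.356492); scaling to 100 gives 31.5 : 91.7 : 100.0 : 48.5 : 8.8.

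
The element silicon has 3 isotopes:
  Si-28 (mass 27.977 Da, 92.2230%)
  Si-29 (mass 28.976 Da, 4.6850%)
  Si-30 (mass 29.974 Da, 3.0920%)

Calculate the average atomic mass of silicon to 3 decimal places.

28.086 Da

Ar = Σ fᵢ·mᵢ = 0.922230 × 27.977 + 0.046850 × 28.976 + 0.030920 × 29.974
= 25.8012 + 1.3575 + 0.9268 = 28.0855 Da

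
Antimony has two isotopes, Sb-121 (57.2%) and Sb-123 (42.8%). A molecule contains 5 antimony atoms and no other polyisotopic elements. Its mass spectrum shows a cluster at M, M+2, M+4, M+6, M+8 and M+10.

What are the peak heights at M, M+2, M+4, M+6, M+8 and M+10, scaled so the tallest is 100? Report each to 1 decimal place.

17.9 : 66.8 : 100.0 : 74.8 : 28.0 : 4.2

Expanding (0.572 + 0.428)^5:
P(M) = 0.572^5 = 0.061232
P(M+2) = 5 × 0.572^4 × 0.428^1 = 0.229086
P(M+4) = 10 × 0.572^3 × 0.428^2 = 0.342827
P(M+6) = 10 × 0.572^2 × 0.428^3 = 0.256521
P(M+8) = 5 × 0.572^1 × 0.428^4 = 0.095971
P(M+10) = 0.428^5 = 0.014362
The M+4 peak is largest (0.342827); scaling to 100 gives 17.9 : 66.8 : 100.0 : 74.8 : 28.0 : 4.2.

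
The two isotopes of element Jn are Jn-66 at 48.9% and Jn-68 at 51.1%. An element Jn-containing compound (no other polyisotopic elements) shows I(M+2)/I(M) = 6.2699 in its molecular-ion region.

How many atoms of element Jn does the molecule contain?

For n independent Jn atoms, I(M+2)/I(M) = n · (abundance Jn-68) / (abundance Jn-66) = n · 0.511/0.489.
n = 6.2699 × 0.489/0.511 = 6.00 ≈ 6

6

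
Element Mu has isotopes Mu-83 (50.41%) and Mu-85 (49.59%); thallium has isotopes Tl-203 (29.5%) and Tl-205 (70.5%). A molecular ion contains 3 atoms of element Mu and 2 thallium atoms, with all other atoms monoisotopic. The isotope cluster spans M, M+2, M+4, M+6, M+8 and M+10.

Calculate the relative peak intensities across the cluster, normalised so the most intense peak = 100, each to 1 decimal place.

3.2 : 24.4 : 71.7 : 100.0 : 66.7 : 17.2

Element Mu pattern (n=3): 0.12810028 : 0.37804958 : 0.37189999 : 0.12195015
Thallium pattern (n=2): 0.087025 : 0.41595 : 0.497025
Convolve the two distributions (both contribute in 2-u steps):
  M: 0.12810028×0.087025 = 0.011148
  M+2: 0.12810028×0.41595 + 0.37804958×0.087025 = 0.086183
  M+4: 0.12810028×0.497025 + 0.37804958×0.41595 + 0.37189999×0.087025 = 0.253283
  M+6: 0.37804958×0.497025 + 0.37189999×0.41595 + 0.12195015×0.087025 = 0.353205
  M+8: 0.37189999×0.497025 + 0.12195015×0.41595 = 0.235569
  M+10: 0.12195015×0.497025 = 0.060612
Scale to base peak (0.353205) = 100: 3.2 : 24.4 : 71.7 : 100.0 : 66.7 : 17.2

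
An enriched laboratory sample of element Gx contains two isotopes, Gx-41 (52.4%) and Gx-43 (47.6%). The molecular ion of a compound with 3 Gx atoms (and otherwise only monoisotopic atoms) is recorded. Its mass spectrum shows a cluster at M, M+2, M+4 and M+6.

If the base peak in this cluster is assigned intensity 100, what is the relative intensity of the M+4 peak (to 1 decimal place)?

90.8

Binomial terms of (0.524 + 0.476)^3: M 0.1439, M+2 0.3921, M+4 0.3562, M+6 0.1079 → M+2 is the base peak.
P(M+2) = C(3,1) × 0.524^2 × 0.476^1 = 3 × 0.274576 × 0.4760 = 0.392095 (base)
P(M+4) = C(3,2) × 0.524^1 × 0.476^2 = 3 × 0.5240 × 0.226576 = 0.356177
Relative intensity = 0.356177 / 0.392095 × 100 = 90.8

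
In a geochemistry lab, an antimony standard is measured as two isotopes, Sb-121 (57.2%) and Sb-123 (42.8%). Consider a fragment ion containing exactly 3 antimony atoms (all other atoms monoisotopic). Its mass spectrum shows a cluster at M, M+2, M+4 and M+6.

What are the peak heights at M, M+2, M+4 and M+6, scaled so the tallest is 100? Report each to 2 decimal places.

The 3 Sb atoms are independent, so intensities follow the terms of (0.572 + 0.428)^3.
P(M) = 0.572^3 = 0.187149
P(M+2) = 3 × 0.572^2 × 0.428^1 = 0.420104
P(M+4) = 3 × 0.572^1 × 0.428^2 = 0.314344
P(M+6) = 0.428^3 = 0.078403
The M+2 peak is largest (0.420104); scaling to 100 gives 44.55 : 100.00 : 74.83 : 18.66.

44.55 : 100.00 : 74.83 : 18.66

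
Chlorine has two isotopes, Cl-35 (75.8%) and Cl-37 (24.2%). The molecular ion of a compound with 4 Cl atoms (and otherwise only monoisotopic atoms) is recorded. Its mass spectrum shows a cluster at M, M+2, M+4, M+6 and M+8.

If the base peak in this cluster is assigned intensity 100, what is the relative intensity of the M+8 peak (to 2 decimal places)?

(0.758 + 0.242)^4 gives M 0.3301, M+2 0.4216, M+4 0.2019, M+6 0.0430, M+8 0.0034; the largest is M+2.
P(M+2) = C(4,1) × 0.758^3 × 0.242^1 = 4 × 0.43551951 × 0.2420 = 0.421583 (base)
P(M+8) = C(4,4) × 0.758^0 × 0.242^4 = 1 × 1.0000 × 0.00342974 = 0.003430
Relative intensity = 0.003430 / 0.421583 × 100 = 0.81

0.81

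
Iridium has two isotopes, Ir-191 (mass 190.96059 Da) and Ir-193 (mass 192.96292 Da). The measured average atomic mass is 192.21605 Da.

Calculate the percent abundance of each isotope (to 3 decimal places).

Ir-191: 37.300%, Ir-193: 62.700%

Let x be the fractional abundance of Ir-191; then Ir-193 has abundance 1 − x.
190.96059·x + 192.96292·(1 − x) = 192.21605
(190.96059 − 192.96292)·x = 192.21605 − 192.96292
x = -0.74687 / -2.00233 = 0.37300 → 37.300% Ir-191, 62.700% Ir-193.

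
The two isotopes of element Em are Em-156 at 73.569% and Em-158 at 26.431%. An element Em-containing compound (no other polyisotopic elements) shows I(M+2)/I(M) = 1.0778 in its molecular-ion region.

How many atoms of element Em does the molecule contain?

3

With n Em atoms, P(M+2)/P(M) = C(n,1)·p^(n−1)q / p^n = n·q/p = n · 0.26431/0.73569.
n = 1.0778 × 0.73569/0.26431 = 3.00 ≈ 3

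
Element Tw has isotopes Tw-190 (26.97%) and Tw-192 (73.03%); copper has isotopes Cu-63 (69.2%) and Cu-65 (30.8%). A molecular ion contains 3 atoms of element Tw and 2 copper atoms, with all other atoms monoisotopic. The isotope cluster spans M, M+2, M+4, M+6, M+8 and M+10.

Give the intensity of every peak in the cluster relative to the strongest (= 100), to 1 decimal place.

2.4 : 22.0 : 71.7 : 100.0 : 53.7 : 9.6

Element Tw pattern (n=3): 0.01961746 : 0.15936188 : 0.43152385 : 0.38949681
Copper pattern (n=2): 0.478864 : 0.426272 : 0.094864
Convolve the two distributions (both contribute in 2-u steps):
  M: 0.01961746×0.478864 = 0.009394
  M+2: 0.01961746×0.426272 + 0.15936188×0.478864 = 0.084675
  M+4: 0.01961746×0.094864 + 0.15936188×0.426272 + 0.43152385×0.478864 = 0.276434
  M+6: 0.15936188×0.094864 + 0.43152385×0.426272 + 0.38949681×0.478864 = 0.385580
  M+8: 0.43152385×0.094864 + 0.38949681×0.426272 = 0.206968
  M+10: 0.38949681×0.094864 = 0.036949
Scale to base peak (0.385580) = 100: 2.4 : 22.0 : 71.7 : 100.0 : 53.7 : 9.6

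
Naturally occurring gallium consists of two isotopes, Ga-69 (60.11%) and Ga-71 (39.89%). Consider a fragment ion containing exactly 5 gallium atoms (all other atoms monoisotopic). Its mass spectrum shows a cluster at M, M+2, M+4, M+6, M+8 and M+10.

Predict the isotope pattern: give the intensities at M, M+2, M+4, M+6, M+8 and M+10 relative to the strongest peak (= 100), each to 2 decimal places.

22.71 : 75.34 : 100.00 : 66.36 : 22.02 : 2.92

The 5 Ga atoms are independent, so intensities follow the terms of (0.6011 + 0.3989)^5.
P(M) = 0.6011^5 = 0.078475
P(M+2) = 5 × 0.6011^4 × 0.3989^1 = 0.260388
P(M+4) = 10 × 0.6011^3 × 0.3989^2 = 0.345596
P(M+6) = 10 × 0.6011^2 × 0.3989^3 = 0.229343
P(M+8) = 5 × 0.6011^1 × 0.3989^4 = 0.076098
P(M+10) = 0.3989^5 = 0.010100
The M+4 peak is largest (0.345596); scaling to 100 gives 22.71 : 75.34 : 100.00 : 66.36 : 22.02 : 2.92.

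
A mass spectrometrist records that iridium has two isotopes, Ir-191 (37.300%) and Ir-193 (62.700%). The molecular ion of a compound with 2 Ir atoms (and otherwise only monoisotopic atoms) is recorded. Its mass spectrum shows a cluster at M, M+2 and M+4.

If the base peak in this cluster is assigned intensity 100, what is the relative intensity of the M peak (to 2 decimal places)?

29.74

(0.37300 + 0.62700)^2 gives M 0.1391, M+2 0.4677, M+4 0.3931; the largest is M+2.
P(M+2) = C(2,1) × 0.37300^1 × 0.62700^1 = 2 × 0.3730 × 0.6270 = 0.467742 (base)
P(M) = C(2,0) × 0.37300^2 × 0.62700^0 = 1 × 0.139129 × 1.0000 = 0.139129
Relative intensity = 0.139129 / 0.467742 × 100 = 29.74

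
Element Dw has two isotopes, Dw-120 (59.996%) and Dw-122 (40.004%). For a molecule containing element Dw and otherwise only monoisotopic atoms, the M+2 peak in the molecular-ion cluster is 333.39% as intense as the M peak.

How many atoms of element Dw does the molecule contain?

5

For n independent Dw atoms, I(M+2)/I(M) = n · (abundance Dw-122) / (abundance Dw-120) = n · 0.40004/0.59996.
n = 3.3339 × 0.59996/0.40004 = 5.00 ≈ 5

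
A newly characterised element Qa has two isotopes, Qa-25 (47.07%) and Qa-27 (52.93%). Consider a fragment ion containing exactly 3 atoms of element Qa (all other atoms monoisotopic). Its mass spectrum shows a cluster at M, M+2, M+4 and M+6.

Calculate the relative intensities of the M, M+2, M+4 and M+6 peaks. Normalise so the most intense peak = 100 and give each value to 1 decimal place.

Each Qa atom is independently Qa-25 (p = 0.4707) or Qa-27 (q = 0.5293); the cluster is the binomial expansion (p + q)^3.
P(M) = 0.4707^3 = 0.104288
P(M+2) = 3 × 0.4707^2 × 0.5293^1 = 0.351813
P(M+4) = 3 × 0.4707^1 × 0.5293^2 = 0.395612
P(M+6) = 0.5293^3 = 0.148288
The M+4 peak is largest (0.395612); scaling to 100 gives 26.4 : 88.9 : 100.0 : 37.5.

26.4 : 88.9 : 100.0 : 37.5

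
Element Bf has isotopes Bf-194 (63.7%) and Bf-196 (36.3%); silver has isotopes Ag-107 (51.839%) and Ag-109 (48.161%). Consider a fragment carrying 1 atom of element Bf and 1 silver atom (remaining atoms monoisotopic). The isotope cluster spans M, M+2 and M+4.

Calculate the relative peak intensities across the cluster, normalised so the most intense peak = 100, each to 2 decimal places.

66.72 : 100.00 : 35.32

Element Bf pattern (n=1): 0.6370 : 0.3630
Silver pattern (n=1): 0.51839 : 0.48161
Convolve the two distributions (both contribute in 2-u steps):
  M: 0.6370×0.51839 = 0.330214
  M+2: 0.6370×0.48161 + 0.3630×0.51839 = 0.494961
  M+4: 0.3630×0.48161 = 0.174824
Scale to base peak (0.494961) = 100: 66.72 : 100.00 : 35.32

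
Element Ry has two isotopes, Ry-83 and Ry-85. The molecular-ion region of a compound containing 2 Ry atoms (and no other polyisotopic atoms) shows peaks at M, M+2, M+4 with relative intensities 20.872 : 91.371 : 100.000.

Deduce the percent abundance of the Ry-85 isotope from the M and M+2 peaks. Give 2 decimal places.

If p is the fraction of Ry that is Ry-83, then I(M+2)/I(M) = [C(2,1)·p^1·(1−p)] / p^2 = 2·(1−p)/p = 91.371/20.872 = 4.3777
(1−p)/p = 4.3777/2 = 2.1888  ⇒  p = 1/(1 + 2.1888) = 0.3136
Ry-83: 31.36%, Ry-85: 68.64%.

68.64%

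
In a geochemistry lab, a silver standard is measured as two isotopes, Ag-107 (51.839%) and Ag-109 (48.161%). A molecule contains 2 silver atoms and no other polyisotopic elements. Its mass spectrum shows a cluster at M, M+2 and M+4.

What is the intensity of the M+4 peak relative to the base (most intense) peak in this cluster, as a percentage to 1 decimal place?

Binomial terms of (0.51839 + 0.48161)^2: M 0.2687, M+2 0.4993, M+4 0.2319 → M+2 is the base peak.
P(M+2) = C(2,1) × 0.51839^1 × 0.48161^1 = 2 × 0.51839 × 0.48161 = 0.499324 (base)
P(M+4) = C(2,2) × 0.51839^0 × 0.48161^2 = 1 × 1.0000 × 0.23194819 = 0.231948
Relative intensity = 0.231948 / 0.499324 × 100 = 46.5

46.5%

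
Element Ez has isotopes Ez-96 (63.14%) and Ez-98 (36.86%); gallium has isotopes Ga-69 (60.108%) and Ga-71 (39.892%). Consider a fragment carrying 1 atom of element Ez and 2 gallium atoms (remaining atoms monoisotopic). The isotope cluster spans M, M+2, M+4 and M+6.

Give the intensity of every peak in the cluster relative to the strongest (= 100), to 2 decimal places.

52.33 : 100.00 : 63.59 : 13.45

Element Ez pattern (n=1): 0.6314 : 0.3686
Gallium pattern (n=2): 0.36129717 : 0.47956567 : 0.15913717
Convolve the two distributions (both contribute in 2-u steps):
  M: 0.6314×0.36129717 = 0.228123
  M+2: 0.6314×0.47956567 + 0.3686×0.36129717 = 0.435972
  M+4: 0.6314×0.15913717 + 0.3686×0.47956567 = 0.277247
  M+6: 0.3686×0.15913717 = 0.058658
Scale to base peak (0.435972) = 100: 52.33 : 100.00 : 63.59 : 13.45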